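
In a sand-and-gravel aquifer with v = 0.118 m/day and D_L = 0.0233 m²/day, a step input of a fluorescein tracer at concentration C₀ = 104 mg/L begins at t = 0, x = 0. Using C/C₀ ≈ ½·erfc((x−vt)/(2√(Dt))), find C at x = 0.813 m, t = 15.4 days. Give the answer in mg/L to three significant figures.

91.7 mg/L

For a continuous step input, C/C₀ ≈ ½·erfc((x−vt)/(2√(Dt))).
vt = 0.118 × 15.4 = 1.8172 m and 2√(Dt) = 2√(0.0233 × 15.4) = 1.198 m.
Argument (x−vt)/(2√(Dt)) = (0.813 − 1.8172)/1.198 = -0.8382; ½·erfc(-0.8382) = 0.8821.
C = 104 × 0.8821 = 91.7 mg/L.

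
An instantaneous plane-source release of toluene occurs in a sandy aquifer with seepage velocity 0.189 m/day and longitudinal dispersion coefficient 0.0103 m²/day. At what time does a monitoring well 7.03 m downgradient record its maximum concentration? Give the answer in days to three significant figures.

36.9 days

For the 1D instantaneous-source solution, setting ∂C/∂t = 0 at fixed x gives v²t² + 2Dt − x² = 0, so t = (√(D² + v²x²) − D)/v².
√(D² + v²x²) = √(0.0103² + 0.189² × 7.03²) = 1.329; v² = 0.035721.
t = (1.329 − 0.0103)/0.035721 = 36.9 days (vs. the pure-advection estimate x/v = 37.2 d).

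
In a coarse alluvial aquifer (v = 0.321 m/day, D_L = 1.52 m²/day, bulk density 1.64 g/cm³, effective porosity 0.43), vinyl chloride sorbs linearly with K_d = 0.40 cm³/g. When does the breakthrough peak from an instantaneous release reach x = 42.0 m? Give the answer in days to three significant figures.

295 days

Retardation factor R = 1 + ρ_b·K_d/n = 1 + 1.64 × 0.40/0.43 = 2.526.
Sorption retards both mechanisms: v_R = v/R = 0.1271 m/day, D_R = D/R = 0.6017 m²/day.
Peak time from v_R²t² + 2D_R t − x² = 0: t = (√(D_R² + v_R²x²) − D_R)/v_R².
√(D_R² + v_R²x²) = √(0.6017² + 0.1271² × 42.0²) = 5.372; v_R² = 0.01615.
t = (5.372 − 0.6017)/0.01615 = 295 days.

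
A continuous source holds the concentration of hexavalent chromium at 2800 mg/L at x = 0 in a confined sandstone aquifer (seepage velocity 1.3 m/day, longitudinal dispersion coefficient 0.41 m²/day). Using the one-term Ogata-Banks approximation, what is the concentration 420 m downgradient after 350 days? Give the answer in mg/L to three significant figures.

For a continuous step input, C/C₀ ≈ ½·erfc((x−vt)/(2√(Dt))).
vt = 1.3 × 350 = 455 m and 2√(Dt) = 2√(0.41 × 350) = 23.96 m.
Argument (x−vt)/(2√(Dt)) = (420 − 455)/23.96 = -1.461; ½·erfc(-1.461) = 0.9806.
C = 2800 × 0.9806 = 2750 mg/L.

2750 mg/L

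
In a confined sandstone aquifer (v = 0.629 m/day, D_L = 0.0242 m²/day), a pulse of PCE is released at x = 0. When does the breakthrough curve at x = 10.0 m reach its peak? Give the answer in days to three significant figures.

For the 1D instantaneous-source solution, setting ∂C/∂t = 0 at fixed x gives v²t² + 2Dt − x² = 0, so t = (√(D² + v²x²) − D)/v².
√(D² + v²x²) = √(0.0242² + 0.629² × 10.0²) = 6.290; v² = 0.395641.
t = (6.290 − 0.0242)/0.395641 = 15.8 days (vs. the pure-advection estimate x/v = 15.9 d).

15.8 days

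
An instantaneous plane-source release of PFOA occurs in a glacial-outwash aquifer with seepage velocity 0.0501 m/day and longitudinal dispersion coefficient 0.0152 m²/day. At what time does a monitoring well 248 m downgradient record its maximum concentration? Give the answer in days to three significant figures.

4940 days

For the 1D instantaneous-source solution, setting ∂C/∂t = 0 at fixed x gives v²t² + 2Dt − x² = 0, so t = (√(D² + v²x²) − D)/v².
√(D² + v²x²) = √(0.0152² + 0.0501² × 248²) = 12.42; v² = 0.00251001.
t = (12.42 − 0.0152)/0.00251001 = 4940 days (vs. the pure-advection estimate x/v = 4950 d).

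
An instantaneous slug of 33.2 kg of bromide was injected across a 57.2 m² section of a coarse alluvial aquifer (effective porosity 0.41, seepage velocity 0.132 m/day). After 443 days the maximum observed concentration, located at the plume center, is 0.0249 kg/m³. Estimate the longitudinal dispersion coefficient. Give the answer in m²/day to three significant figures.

0.581 m²/day

At the plume center C_max = M/(n_e·A·√(4πDt)), so D = M²/(4πt·(n_e·A·C_max)²).
n_e·A·C_max = 0.41 × 57.2 × 0.0249 = 0.5840 kg/m.
D = 33.2²/(4π × 443 × 0.5840²) = 0.581 m²/day.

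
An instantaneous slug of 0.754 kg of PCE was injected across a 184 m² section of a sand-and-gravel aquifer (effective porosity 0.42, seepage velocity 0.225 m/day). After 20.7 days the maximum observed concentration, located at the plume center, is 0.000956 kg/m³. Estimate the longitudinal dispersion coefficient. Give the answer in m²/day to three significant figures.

0.400 m²/day

At the plume center C_max = M/(n_e·A·√(4πDt)), so D = M²/(4πt·(n_e·A·C_max)²).
n_e·A·C_max = 0.42 × 184 × 0.000956 = 0.07388 kg/m.
D = 0.754²/(4π × 20.7 × 0.07388²) = 0.400 m²/day.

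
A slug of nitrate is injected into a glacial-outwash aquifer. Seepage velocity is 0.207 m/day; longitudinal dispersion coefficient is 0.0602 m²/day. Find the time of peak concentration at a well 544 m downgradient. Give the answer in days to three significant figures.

2630 days

For the 1D instantaneous-source solution, setting ∂C/∂t = 0 at fixed x gives v²t² + 2Dt − x² = 0, so t = (√(D² + v²x²) − D)/v².
√(D² + v²x²) = √(0.0602² + 0.207² × 544²) = 112.6; v² = 0.042849.
t = (112.6 − 0.0602)/0.042849 = 2630 days (vs. the pure-advection estimate x/v = 2630 d).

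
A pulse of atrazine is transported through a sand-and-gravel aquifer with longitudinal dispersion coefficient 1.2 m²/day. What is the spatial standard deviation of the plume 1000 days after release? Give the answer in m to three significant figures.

49.0 m

Dispersive spreading gives a Gaussian with σ² = 2Dt; advection only shifts the center.
σ = √(2 × 1.2 × 1000) = 49.0 m.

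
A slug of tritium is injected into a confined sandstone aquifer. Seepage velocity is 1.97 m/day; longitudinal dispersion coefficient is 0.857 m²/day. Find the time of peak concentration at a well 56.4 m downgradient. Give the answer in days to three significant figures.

For the 1D instantaneous-source solution, setting ∂C/∂t = 0 at fixed x gives v²t² + 2Dt − x² = 0, so t = (√(D² + v²x²) − D)/v².
√(D² + v²x²) = √(0.857² + 1.97² × 56.4²) = 111.1; v² = 3.8809.
t = (111.1 − 0.857)/3.8809 = 28.4 days (vs. the pure-advection estimate x/v = 28.6 d).

28.4 days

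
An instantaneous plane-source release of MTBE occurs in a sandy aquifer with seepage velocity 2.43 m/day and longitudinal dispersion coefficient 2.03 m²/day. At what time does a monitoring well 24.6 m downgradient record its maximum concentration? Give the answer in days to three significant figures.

For the 1D instantaneous-source solution, setting ∂C/∂t = 0 at fixed x gives v²t² + 2Dt − x² = 0, so t = (√(D² + v²x²) − D)/v².
√(D² + v²x²) = √(2.03² + 2.43² × 24.6²) = 59.81; v² = 5.9049.
t = (59.81 − 2.03)/5.9049 = 9.79 days (vs. the pure-advection estimate x/v = 10.1 d).

9.79 days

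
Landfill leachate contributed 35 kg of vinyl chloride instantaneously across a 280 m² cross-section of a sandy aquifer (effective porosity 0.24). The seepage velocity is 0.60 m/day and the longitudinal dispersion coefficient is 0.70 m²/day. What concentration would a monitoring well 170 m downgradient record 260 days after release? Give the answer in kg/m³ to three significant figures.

0.00832 kg/m³

For an instantaneous plane source, C(x,t) = M/(n_e·A·√(4πDt)) · exp(−(x−vt)²/(4Dt)), with n_e·A the pore (flow) area.
Plume center vt = 0.60 × 260 = 156 m, so the well at 170 m is 14 m downgradient of the peak.
√(4πDt) = 47.82 m, giving peak height M/(n_e·A·√(4πDt)) = 35/(0.24 × 280 × 47.82) = 0.01089 kg/m³.
(x−vt)²/(4Dt) = (14)²/(4 × 0.70 × 260) = 0.2692; exp(−0.2692) = 0.7640.
C = 0.01089 × 0.7640 = 0.00832 kg/m³.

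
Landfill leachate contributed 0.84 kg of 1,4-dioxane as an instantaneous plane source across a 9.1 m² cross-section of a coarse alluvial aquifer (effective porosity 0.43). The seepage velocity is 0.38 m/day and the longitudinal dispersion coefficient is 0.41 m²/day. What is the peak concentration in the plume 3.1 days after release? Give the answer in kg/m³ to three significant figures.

0.0537 kg/m³

The peak of an instantaneous 1D plume sits at x = vt; there the Gaussian factor is 1 and C_max = M/(n_e·A·√(4πDt)), where n_e·A is the pore area the mass is dissolved in.
√(4πDt) = √(4π × 0.41 × 3.1) = 3.996 m, so C_max = 0.84/(0.43 × 9.1 × 3.996) = 0.0537 kg/m³.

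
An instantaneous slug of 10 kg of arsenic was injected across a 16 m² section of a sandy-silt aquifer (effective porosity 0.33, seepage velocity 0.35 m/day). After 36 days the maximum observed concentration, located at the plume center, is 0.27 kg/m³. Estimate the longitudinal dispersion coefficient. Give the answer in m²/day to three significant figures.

0.109 m²/day

At the plume center C_max = M/(n_e·A·√(4πDt)), so D = M²/(4πt·(n_e·A·C_max)²).
n_e·A·C_max = 0.33 × 16 × 0.27 = 1.426 kg/m.
D = 10²/(4π × 36 × 1.426²) = 0.109 m²/day.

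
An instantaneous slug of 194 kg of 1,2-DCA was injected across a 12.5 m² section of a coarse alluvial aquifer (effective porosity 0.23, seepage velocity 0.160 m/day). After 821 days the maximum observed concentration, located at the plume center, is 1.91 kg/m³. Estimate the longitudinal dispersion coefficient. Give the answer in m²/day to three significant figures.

At the plume center C_max = M/(n_e·A·√(4πDt)), so D = M²/(4πt·(n_e·A·C_max)²).
n_e·A·C_max = 0.23 × 12.5 × 1.91 = 5.491 kg/m.
D = 194²/(4π × 821 × 5.491²) = 0.121 m²/day.

0.121 m²/day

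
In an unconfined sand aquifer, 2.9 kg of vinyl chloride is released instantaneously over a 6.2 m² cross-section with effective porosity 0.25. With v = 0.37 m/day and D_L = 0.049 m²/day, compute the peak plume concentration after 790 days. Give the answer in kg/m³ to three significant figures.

The peak of an instantaneous 1D plume sits at x = vt; there the Gaussian factor is 1 and C_max = M/(n_e·A·√(4πDt)), where n_e·A is the pore area the mass is dissolved in.
√(4πDt) = √(4π × 0.049 × 790) = 22.06 m, so C_max = 2.9/(0.25 × 6.2 × 22.06) = 0.0848 kg/m³.

0.0848 kg/m³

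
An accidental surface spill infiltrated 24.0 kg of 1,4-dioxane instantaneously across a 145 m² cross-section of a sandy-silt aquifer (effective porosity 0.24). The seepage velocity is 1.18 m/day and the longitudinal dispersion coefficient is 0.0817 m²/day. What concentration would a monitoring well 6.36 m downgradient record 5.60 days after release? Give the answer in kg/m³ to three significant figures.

For an instantaneous plane source, C(x,t) = M/(n_e·A·√(4πDt)) · exp(−(x−vt)²/(4Dt)), with n_e·A the pore (flow) area.
Plume center vt = 1.18 × 5.60 = 6.608 m, so the well at 6.36 m is 0.248 m upgradient of the peak.
√(4πDt) = 2.398 m, giving peak height M/(n_e·A·√(4πDt)) = 24.0/(0.24 × 145 × 2.398) = 0.2876 kg/m³.
(x−vt)²/(4Dt) = (-0.248)²/(4 × 0.0817 × 5.60) = 0.03361; exp(−0.03361) = 0.9669.
C = 0.2876 × 0.9669 = 0.278 kg/m³.

0.278 kg/m³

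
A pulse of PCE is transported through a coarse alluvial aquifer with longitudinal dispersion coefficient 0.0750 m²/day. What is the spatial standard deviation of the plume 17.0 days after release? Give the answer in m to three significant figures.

1.60 m

Dispersive spreading gives a Gaussian with σ² = 2Dt; advection only shifts the center.
σ = √(2 × 0.0750 × 17.0) = 1.60 m.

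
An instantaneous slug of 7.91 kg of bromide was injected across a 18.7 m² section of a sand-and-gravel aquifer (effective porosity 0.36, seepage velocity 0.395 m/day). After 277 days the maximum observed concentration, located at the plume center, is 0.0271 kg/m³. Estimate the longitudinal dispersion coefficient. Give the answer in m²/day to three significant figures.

0.540 m²/day

At the plume center C_max = M/(n_e·A·√(4πDt)), so D = M²/(4πt·(n_e·A·C_max)²).
n_e·A·C_max = 0.36 × 18.7 × 0.0271 = 0.1824 kg/m.
D = 7.91²/(4π × 277 × 0.1824²) = 0.540 m²/day.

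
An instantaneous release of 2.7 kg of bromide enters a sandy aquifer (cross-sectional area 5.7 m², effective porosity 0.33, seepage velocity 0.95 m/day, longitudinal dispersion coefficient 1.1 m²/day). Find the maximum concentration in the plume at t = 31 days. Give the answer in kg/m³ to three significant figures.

0.0693 kg/m³

The peak of an instantaneous 1D plume sits at x = vt; there the Gaussian factor is 1 and C_max = M/(n_e·A·√(4πDt)), where n_e·A is the pore area the mass is dissolved in.
√(4πDt) = √(4π × 1.1 × 31) = 20.70 m, so C_max = 2.7/(0.33 × 5.7 × 20.70) = 0.0693 kg/m³.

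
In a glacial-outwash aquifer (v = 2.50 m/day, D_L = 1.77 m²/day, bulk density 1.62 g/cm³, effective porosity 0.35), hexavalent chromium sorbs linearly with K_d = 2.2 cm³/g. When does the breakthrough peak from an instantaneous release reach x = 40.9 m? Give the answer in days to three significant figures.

Retardation factor R = 1 + ρ_b·K_d/n = 1 + 1.62 × 2.2/0.35 = 11.18.
Sorption retards both mechanisms: v_R = v/R = 0.2236 m/day, D_R = D/R = 0.1583 m²/day.
Peak time from v_R²t² + 2D_R t − x² = 0: t = (√(D_R² + v_R²x²) − D_R)/v_R².
√(D_R² + v_R²x²) = √(0.1583² + 0.2236² × 40.9²) = 9.147; v_R² = 0.05000.
t = (9.147 − 0.1583)/0.05000 = 180 days.

180 days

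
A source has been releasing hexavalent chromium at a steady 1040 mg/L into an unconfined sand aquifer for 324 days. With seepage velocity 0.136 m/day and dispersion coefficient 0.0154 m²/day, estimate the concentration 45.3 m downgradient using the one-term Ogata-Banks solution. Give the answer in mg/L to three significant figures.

362 mg/L

For a continuous step input, C/C₀ ≈ ½·erfc((x−vt)/(2√(Dt))).
vt = 0.136 × 324 = 44.064 m and 2√(Dt) = 2√(0.0154 × 324) = 4.467 m.
Argument (x−vt)/(2√(Dt)) = (45.3 − 44.064)/4.467 = 0.2767; ½·erfc(0.2767) = 0.3478.
C = 1040 × 0.3478 = 362 mg/L.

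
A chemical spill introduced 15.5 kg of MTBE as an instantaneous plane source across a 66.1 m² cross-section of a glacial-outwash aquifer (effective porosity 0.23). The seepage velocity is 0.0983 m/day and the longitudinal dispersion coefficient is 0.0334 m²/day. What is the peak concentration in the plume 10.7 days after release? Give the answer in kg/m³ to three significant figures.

The peak of an instantaneous 1D plume sits at x = vt; there the Gaussian factor is 1 and C_max = M/(n_e·A·√(4πDt)), where n_e·A is the pore area the mass is dissolved in.
√(4πDt) = √(4π × 0.0334 × 10.7) = 2.119 m, so C_max = 15.5/(0.23 × 66.1 × 2.119) = 0.481 kg/m³.

0.481 kg/m³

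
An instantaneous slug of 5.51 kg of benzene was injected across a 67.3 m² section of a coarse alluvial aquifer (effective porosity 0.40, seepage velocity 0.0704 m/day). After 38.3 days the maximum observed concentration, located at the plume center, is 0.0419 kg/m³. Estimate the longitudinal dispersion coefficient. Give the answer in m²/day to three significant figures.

At the plume center C_max = M/(n_e·A·√(4πDt)), so D = M²/(4πt·(n_e·A·C_max)²).
n_e·A·C_max = 0.40 × 67.3 × 0.0419 = 1.128 kg/m.
D = 5.51²/(4π × 38.3 × 1.128²) = 0.0496 m²/day.

0.0496 m²/day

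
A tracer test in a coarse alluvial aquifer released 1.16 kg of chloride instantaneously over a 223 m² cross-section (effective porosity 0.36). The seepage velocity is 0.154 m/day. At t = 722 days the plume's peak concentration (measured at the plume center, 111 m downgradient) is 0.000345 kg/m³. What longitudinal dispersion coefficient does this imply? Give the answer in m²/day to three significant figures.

0.193 m²/day

At the plume center C_max = M/(n_e·A·√(4πDt)), so D = M²/(4πt·(n_e·A·C_max)²).
n_e·A·C_max = 0.36 × 223 × 0.000345 = 0.02770 kg/m.
D = 1.16²/(4π × 722 × 0.02770²) = 0.193 m²/day.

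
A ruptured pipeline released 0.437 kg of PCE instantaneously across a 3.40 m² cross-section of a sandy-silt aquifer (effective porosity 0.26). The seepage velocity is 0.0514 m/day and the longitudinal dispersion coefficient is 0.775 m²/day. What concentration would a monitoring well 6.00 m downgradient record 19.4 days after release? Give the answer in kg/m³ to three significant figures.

For an instantaneous plane source, C(x,t) = M/(n_e·A·√(4πDt)) · exp(−(x−vt)²/(4Dt)), with n_e·A the pore (flow) area.
Plume center vt = 0.0514 × 19.4 = 0.99716 m, so the well at 6.00 m is 5.00284 m downgradient of the peak.
√(4πDt) = 13.75 m, giving peak height M/(n_e·A·√(4πDt)) = 0.437/(0.26 × 3.40 × 13.75) = 0.03595 kg/m³.
(x−vt)²/(4Dt) = (5.00284)²/(4 × 0.775 × 19.4) = 0.4162; exp(−0.4162) = 0.6595.
C = 0.03595 × 0.6595 = 0.0237 kg/m³.

0.0237 kg/m³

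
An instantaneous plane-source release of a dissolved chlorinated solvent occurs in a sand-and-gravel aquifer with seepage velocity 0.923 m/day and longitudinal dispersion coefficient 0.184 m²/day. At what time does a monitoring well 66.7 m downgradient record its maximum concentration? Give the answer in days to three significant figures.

For the 1D instantaneous-source solution, setting ∂C/∂t = 0 at fixed x gives v²t² + 2Dt − x² = 0, so t = (√(D² + v²x²) − D)/v².
√(D² + v²x²) = √(0.184² + 0.923² × 66.7²) = 61.56; v² = 0.851929.
t = (61.56 − 0.184)/0.851929 = 72.0 days (vs. the pure-advection estimate x/v = 72.3 d).

72.0 days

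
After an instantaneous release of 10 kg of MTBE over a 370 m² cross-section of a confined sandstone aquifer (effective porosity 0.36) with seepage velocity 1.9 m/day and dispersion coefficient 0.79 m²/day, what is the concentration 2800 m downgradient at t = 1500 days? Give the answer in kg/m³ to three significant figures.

For an instantaneous plane source, C(x,t) = M/(n_e·A·√(4πDt)) · exp(−(x−vt)²/(4Dt)), with n_e·A the pore (flow) area.
Plume center vt = 1.9 × 1500 = 2850 m, so the well at 2800 m is 50 m upgradient of the peak.
√(4πDt) = 122.0 m, giving peak height M/(n_e·A·√(4πDt)) = 10/(0.36 × 370 × 122.0) = 0.0006154 kg/m³.
(x−vt)²/(4Dt) = (-50)²/(4 × 0.79 × 1500) = 0.5274; exp(−0.5274) = 0.5901.
C = 0.0006154 × 0.5901 = 0.000363 kg/m³.

0.000363 kg/m³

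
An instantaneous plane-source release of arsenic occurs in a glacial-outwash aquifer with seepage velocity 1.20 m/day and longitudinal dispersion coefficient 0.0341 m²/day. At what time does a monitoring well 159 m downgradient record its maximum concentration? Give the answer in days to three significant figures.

For the 1D instantaneous-source solution, setting ∂C/∂t = 0 at fixed x gives v²t² + 2Dt − x² = 0, so t = (√(D² + v²x²) − D)/v².
√(D² + v²x²) = √(0.0341² + 1.20² × 159²) = 190.8; v² = 1.44.
t = (190.8 − 0.0341)/1.44 = 132 days (vs. the pure-advection estimate x/v = 132 d).

132 days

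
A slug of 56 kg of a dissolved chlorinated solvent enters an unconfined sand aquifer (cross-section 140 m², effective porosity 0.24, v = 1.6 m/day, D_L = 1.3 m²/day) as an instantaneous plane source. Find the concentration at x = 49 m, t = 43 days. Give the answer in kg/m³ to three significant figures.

For an instantaneous plane source, C(x,t) = M/(n_e·A·√(4πDt)) · exp(−(x−vt)²/(4Dt)), with n_e·A the pore (flow) area.
Plume center vt = 1.6 × 43 = 68.8 m, so the well at 49 m is 19.8 m upgradient of the peak.
√(4πDt) = 26.50 m, giving peak height M/(n_e·A·√(4πDt)) = 56/(0.24 × 140 × 26.50) = 0.06289 kg/m³.
(x−vt)²/(4Dt) = (-19.8)²/(4 × 1.3 × 43) = 1.753; exp(−1.753) = 0.1733.
C = 0.06289 × 0.1733 = 0.0109 kg/m³.

0.0109 kg/m³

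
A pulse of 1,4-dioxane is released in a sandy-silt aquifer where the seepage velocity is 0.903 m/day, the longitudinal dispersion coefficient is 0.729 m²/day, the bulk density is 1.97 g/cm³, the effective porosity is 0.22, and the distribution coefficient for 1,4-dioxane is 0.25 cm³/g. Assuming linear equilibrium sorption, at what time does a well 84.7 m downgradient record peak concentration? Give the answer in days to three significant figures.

301 days

Retardation factor R = 1 + ρ_b·K_d/n = 1 + 1.97 × 0.25/0.22 = 3.239.
Sorption retards both mechanisms: v_R = v/R = 0.2788 m/day, D_R = D/R = 0.2251 m²/day.
Peak time from v_R²t² + 2D_R t − x² = 0: t = (√(D_R² + v_R²x²) − D_R)/v_R².
√(D_R² + v_R²x²) = √(0.2251² + 0.2788² × 84.7²) = 23.62; v_R² = 0.07773.
t = (23.62 − 0.2251)/0.07773 = 301 days.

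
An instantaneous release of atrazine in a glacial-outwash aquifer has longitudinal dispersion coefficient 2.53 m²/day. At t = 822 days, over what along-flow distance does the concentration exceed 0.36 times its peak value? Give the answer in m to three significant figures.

184 m

The plume is Gaussian with σ = √(2Dt) = √(2 × 2.53 × 822) = 64.49 m.
C/C_peak = exp(−Δx²/(2σ²)) = 0.36 ⇒ Δx = σ·√(−2 ln 0.36) = 64.49 × 1.429 = 92.16 m.
Width = 2Δx = 184 m.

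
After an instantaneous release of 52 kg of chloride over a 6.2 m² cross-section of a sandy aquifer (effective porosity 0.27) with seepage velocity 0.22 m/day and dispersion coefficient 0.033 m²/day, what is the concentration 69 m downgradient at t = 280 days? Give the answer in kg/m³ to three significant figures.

0.655 kg/m³

For an instantaneous plane source, C(x,t) = M/(n_e·A·√(4πDt)) · exp(−(x−vt)²/(4Dt)), with n_e·A the pore (flow) area.
Plume center vt = 0.22 × 280 = 61.6 m, so the well at 69 m is 7.4 m downgradient of the peak.
√(4πDt) = 10.78 m, giving peak height M/(n_e·A·√(4πDt)) = 52/(0.27 × 6.2 × 10.78) = 2.882 kg/m³.
(x−vt)²/(4Dt) = (7.4)²/(4 × 0.033 × 280) = 1.482; exp(−1.482) = 0.2272.
C = 2.882 × 0.2272 = 0.655 kg/m³.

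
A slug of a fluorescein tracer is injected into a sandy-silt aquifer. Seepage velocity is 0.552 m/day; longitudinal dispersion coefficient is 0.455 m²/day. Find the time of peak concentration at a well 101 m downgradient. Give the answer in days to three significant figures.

181 days

For the 1D instantaneous-source solution, setting ∂C/∂t = 0 at fixed x gives v²t² + 2Dt − x² = 0, so t = (√(D² + v²x²) − D)/v².
√(D² + v²x²) = √(0.455² + 0.552² × 101²) = 55.75; v² = 0.304704.
t = (55.75 − 0.455)/0.304704 = 181 days (vs. the pure-advection estimate x/v = 183 d).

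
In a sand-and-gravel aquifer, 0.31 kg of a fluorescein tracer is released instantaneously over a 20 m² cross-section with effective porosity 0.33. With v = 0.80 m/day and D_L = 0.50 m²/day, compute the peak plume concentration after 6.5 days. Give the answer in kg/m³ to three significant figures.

The peak of an instantaneous 1D plume sits at x = vt; there the Gaussian factor is 1 and C_max = M/(n_e·A·√(4πDt)), where n_e·A is the pore area the mass is dissolved in.
√(4πDt) = √(4π × 0.50 × 6.5) = 6.391 m, so C_max = 0.31/(0.33 × 20 × 6.391) = 0.00735 kg/m³.

0.00735 kg/m³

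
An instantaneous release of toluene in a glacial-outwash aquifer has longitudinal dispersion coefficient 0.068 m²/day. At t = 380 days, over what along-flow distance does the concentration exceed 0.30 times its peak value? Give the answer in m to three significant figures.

22.3 m

The plume is Gaussian with σ = √(2Dt) = √(2 × 0.068 × 380) = 7.189 m.
C/C_peak = exp(−Δx²/(2σ²)) = 0.30 ⇒ Δx = σ·√(−2 ln 0.30) = 7.189 × 1.552 = 11.16 m.
Width = 2Δx = 22.3 m.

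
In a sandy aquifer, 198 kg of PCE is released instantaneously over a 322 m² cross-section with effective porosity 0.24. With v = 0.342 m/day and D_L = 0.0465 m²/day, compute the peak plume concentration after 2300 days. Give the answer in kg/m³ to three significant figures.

0.0699 kg/m³

The peak of an instantaneous 1D plume sits at x = vt; there the Gaussian factor is 1 and C_max = M/(n_e·A·√(4πDt)), where n_e·A is the pore area the mass is dissolved in.
√(4πDt) = √(4π × 0.0465 × 2300) = 36.66 m, so C_max = 198/(0.24 × 322 × 36.66) = 0.0699 kg/m³.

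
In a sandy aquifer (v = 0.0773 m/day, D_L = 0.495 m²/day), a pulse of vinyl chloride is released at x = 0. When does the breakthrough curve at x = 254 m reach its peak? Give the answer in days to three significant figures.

For the 1D instantaneous-source solution, setting ∂C/∂t = 0 at fixed x gives v²t² + 2Dt − x² = 0, so t = (√(D² + v²x²) − D)/v².
√(D² + v²x²) = √(0.495² + 0.0773² × 254²) = 19.64; v² = 0.00597529.
t = (19.64 − 0.495)/0.00597529 = 3200 days (vs. the pure-advection estimate x/v = 3290 d).

3200 days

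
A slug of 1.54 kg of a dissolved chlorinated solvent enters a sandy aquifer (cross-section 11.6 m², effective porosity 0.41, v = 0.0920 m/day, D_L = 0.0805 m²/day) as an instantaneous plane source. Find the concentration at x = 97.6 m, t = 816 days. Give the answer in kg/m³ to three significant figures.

For an instantaneous plane source, C(x,t) = M/(n_e·A·√(4πDt)) · exp(−(x−vt)²/(4Dt)), with n_e·A the pore (flow) area.
Plume center vt = 0.0920 × 816 = 75.072 m, so the well at 97.6 m is 22.528 m downgradient of the peak.
√(4πDt) = 28.73 m, giving peak height M/(n_e·A·√(4πDt)) = 1.54/(0.41 × 11.6 × 28.73) = 0.01127 kg/m³.
(x−vt)²/(4Dt) = (22.528)²/(4 × 0.0805 × 816) = 1.932; exp(−1.932) = 0.1449.
C = 0.01127 × 0.1449 = 0.00163 kg/m³.

0.00163 kg/m³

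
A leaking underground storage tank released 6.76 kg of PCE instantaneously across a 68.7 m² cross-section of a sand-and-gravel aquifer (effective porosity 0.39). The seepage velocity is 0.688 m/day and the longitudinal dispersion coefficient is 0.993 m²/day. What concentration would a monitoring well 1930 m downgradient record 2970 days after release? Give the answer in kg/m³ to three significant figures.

For an instantaneous plane source, C(x,t) = M/(n_e·A·√(4πDt)) · exp(−(x−vt)²/(4Dt)), with n_e·A the pore (flow) area.
Plume center vt = 0.688 × 2970 = 2043.36 m, so the well at 1930 m is 113.36 m upgradient of the peak.
√(4πDt) = 192.5 m, giving peak height M/(n_e·A·√(4πDt)) = 6.76/(0.39 × 68.7 × 192.5) = 0.001311 kg/m³.
(x−vt)²/(4Dt) = (-113.36)²/(4 × 0.993 × 2970) = 1.089; exp(−1.089) = 0.3366.
C = 0.001311 × 0.3366 = 0.000441 kg/m³.

0.000441 kg/m³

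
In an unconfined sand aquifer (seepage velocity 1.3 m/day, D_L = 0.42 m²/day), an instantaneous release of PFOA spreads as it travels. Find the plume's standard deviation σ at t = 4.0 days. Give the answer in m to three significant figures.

Dispersive spreading gives a Gaussian with σ² = 2Dt; advection only shifts the center.
σ = √(2 × 0.42 × 4.0) = 1.83 m.

1.83 m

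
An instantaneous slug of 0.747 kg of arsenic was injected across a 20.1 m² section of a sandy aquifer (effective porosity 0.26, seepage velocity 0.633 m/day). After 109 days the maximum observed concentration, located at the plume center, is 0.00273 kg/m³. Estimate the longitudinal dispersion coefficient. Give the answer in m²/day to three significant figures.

At the plume center C_max = M/(n_e·A·√(4πDt)), so D = M²/(4πt·(n_e·A·C_max)²).
n_e·A·C_max = 0.26 × 20.1 × 0.00273 = 0.01427 kg/m.
D = 0.747²/(4π × 109 × 0.01427²) = 2.00 m²/day.

2.00 m²/day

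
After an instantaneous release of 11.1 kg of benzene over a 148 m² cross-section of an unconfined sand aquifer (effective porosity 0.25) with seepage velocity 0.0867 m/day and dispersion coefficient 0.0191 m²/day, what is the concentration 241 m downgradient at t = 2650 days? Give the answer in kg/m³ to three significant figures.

For an instantaneous plane source, C(x,t) = M/(n_e·A·√(4πDt)) · exp(−(x−vt)²/(4Dt)), with n_e·A the pore (flow) area.
Plume center vt = 0.0867 × 2650 = 229.755 m, so the well at 241 m is 11.245 m downgradient of the peak.
√(4πDt) = 25.22 m, giving peak height M/(n_e·A·√(4πDt)) = 11.1/(0.25 × 148 × 25.22) = 0.01190 kg/m³.
(x−vt)²/(4Dt) = (11.245)²/(4 × 0.0191 × 2650) = 0.6246; exp(−0.6246) = 0.5355.
C = 0.01190 × 0.5355 = 0.00637 kg/m³.

0.00637 kg/m³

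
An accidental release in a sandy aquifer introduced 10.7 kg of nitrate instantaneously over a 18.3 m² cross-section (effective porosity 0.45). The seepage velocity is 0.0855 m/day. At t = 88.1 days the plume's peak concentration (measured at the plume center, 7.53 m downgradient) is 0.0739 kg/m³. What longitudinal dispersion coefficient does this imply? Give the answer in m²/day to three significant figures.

At the plume center C_max = M/(n_e·A·√(4πDt)), so D = M²/(4πt·(n_e·A·C_max)²).
n_e·A·C_max = 0.45 × 18.3 × 0.0739 = 0.6086 kg/m.
D = 10.7²/(4π × 88.1 × 0.6086²) = 0.279 m²/day.

0.279 m²/day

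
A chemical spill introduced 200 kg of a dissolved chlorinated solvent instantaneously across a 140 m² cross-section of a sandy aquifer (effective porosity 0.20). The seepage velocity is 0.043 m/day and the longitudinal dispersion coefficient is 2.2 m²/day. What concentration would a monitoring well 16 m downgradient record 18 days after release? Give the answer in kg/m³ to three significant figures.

For an instantaneous plane source, C(x,t) = M/(n_e·A·√(4πDt)) · exp(−(x−vt)²/(4Dt)), with n_e·A the pore (flow) area.
Plume center vt = 0.043 × 18 = 0.774 m, so the well at 16 m is 15.226 m downgradient of the peak.
√(4πDt) = 22.31 m, giving peak height M/(n_e·A·√(4πDt)) = 200/(0.20 × 140 × 22.31) = 0.3202 kg/m³.
(x−vt)²/(4Dt) = (15.226)²/(4 × 2.2 × 18) = 1.464; exp(−1.464) = 0.2313.
C = 0.3202 × 0.2313 = 0.0741 kg/m³.

0.0741 kg/m³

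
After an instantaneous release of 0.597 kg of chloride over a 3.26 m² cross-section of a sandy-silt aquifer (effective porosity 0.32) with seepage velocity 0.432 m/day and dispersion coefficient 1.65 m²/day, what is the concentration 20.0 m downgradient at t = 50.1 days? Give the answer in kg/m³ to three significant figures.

For an instantaneous plane source, C(x,t) = M/(n_e·A·√(4πDt)) · exp(−(x−vt)²/(4Dt)), with n_e·A the pore (flow) area.
Plume center vt = 0.432 × 50.1 = 21.6432 m, so the well at 20.0 m is 1.6432 m upgradient of the peak.
√(4πDt) = 32.23 m, giving peak height M/(n_e·A·√(4πDt)) = 0.597/(0.32 × 3.26 × 32.23) = 0.01776 kg/m³.
(x−vt)²/(4Dt) = (-1.6432)²/(4 × 1.65 × 50.1) = 0.008166; exp(−0.008166) = 0.9919.
C = 0.01776 × 0.9919 = 0.0176 kg/m³.

0.0176 kg/m³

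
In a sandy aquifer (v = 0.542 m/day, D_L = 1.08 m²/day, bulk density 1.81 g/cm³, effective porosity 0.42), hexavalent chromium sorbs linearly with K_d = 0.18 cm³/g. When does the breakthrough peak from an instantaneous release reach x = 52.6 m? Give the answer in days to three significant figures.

Retardation factor R = 1 + ρ_b·K_d/n = 1 + 1.81 × 0.18/0.42 = 1.776.
Sorption retards both mechanisms: v_R = v/R = 0.3052 m/day, D_R = D/R = 0.6081 m²/day.
Peak time from v_R²t² + 2D_R t − x² = 0: t = (√(D_R² + v_R²x²) − D_R)/v_R².
√(D_R² + v_R²x²) = √(0.6081² + 0.3052² × 52.6²) = 16.07; v_R² = 0.09315.
t = (16.07 − 0.6081)/0.09315 = 166 days.

166 days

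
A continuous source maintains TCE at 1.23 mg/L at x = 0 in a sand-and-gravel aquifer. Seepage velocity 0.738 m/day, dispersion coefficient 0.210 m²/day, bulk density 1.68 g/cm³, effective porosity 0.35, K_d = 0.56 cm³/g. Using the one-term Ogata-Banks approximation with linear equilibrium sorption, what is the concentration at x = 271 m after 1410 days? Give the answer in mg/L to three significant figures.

0.997 mg/L

Retardation factor R = 1 + ρ_b·K_d/n = 1 + 1.68 × 0.56/0.35 = 3.688.
Sorption retards both mechanisms: v_R = v/R = 0.2001 m/day, D_R = D/R = 0.05694 m²/day.
v_R·t = 0.2001 × 1410 = 282.141 m; 2√(D_R t) = 17.92 m; argument = (271 − 282.141)/17.92 = -0.6217.
C = C₀ × ½·erfc(-0.6217) = 1.23 × 0.8104 = 0.997 mg/L.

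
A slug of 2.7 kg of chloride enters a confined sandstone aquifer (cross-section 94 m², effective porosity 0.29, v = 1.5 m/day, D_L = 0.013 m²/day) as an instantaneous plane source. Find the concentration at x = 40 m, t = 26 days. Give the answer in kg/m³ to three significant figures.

0.0229 kg/m³

For an instantaneous plane source, C(x,t) = M/(n_e·A·√(4πDt)) · exp(−(x−vt)²/(4Dt)), with n_e·A the pore (flow) area.
Plume center vt = 1.5 × 26 = 39 m, so the well at 40 m is 1 m downgradient of the peak.
√(4πDt) = 2.061 m, giving peak height M/(n_e·A·√(4πDt)) = 2.7/(0.29 × 94 × 2.061) = 0.04806 kg/m³.
(x−vt)²/(4Dt) = (1)²/(4 × 0.013 × 26) = 0.7396; exp(−0.7396) = 0.4773.
C = 0.04806 × 0.4773 = 0.0229 kg/m³.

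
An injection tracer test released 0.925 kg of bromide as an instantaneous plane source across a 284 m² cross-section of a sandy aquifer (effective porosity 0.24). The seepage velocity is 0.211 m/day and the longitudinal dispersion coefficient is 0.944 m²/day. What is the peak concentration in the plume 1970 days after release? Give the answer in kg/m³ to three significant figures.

8.88e-05 kg/m³

The peak of an instantaneous 1D plume sits at x = vt; there the Gaussian factor is 1 and C_max = M/(n_e·A·√(4πDt)), where n_e·A is the pore area the mass is dissolved in.
√(4πDt) = √(4π × 0.944 × 1970) = 152.9 m, so C_max = 0.925/(0.24 × 284 × 152.9) = 8.88e-05 kg/m³.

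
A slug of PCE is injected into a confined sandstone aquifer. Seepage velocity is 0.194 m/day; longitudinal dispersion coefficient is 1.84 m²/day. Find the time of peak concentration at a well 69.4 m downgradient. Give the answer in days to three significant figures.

For the 1D instantaneous-source solution, setting ∂C/∂t = 0 at fixed x gives v²t² + 2Dt − x² = 0, so t = (√(D² + v²x²) − D)/v².
√(D² + v²x²) = √(1.84² + 0.194² × 69.4²) = 13.59; v² = 0.037636.
t = (13.59 − 1.84)/0.037636 = 312 days (vs. the pure-advection estimate x/v = 358 d).

312 days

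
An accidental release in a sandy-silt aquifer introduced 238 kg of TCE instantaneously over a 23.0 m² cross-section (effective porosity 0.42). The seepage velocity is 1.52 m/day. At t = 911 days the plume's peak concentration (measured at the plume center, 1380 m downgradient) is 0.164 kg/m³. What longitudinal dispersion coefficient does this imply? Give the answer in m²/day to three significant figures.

At the plume center C_max = M/(n_e·A·√(4πDt)), so D = M²/(4πt·(n_e·A·C_max)²).
n_e·A·C_max = 0.42 × 23.0 × 0.164 = 1.584 kg/m.
D = 238²/(4π × 911 × 1.584²) = 1.97 m²/day.

1.97 m²/day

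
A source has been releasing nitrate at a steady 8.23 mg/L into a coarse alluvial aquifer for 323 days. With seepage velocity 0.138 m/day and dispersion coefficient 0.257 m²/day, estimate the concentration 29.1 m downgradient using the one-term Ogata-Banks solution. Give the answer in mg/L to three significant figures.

For a continuous step input, C/C₀ ≈ ½·erfc((x−vt)/(2√(Dt))).
vt = 0.138 × 323 = 44.574 m and 2√(Dt) = 2√(0.257 × 323) = 18.22 m.
Argument (x−vt)/(2√(Dt)) = (29.1 − 44.574)/18.22 = -0.8493; ½·erfc(-0.8493) = 0.8851.
C = 8.23 × 0.8851 = 7.28 mg/L.

7.28 mg/L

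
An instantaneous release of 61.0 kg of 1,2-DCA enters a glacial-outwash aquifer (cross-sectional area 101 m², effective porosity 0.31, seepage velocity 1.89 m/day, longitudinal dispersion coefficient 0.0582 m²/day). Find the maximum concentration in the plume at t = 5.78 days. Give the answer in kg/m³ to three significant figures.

0.948 kg/m³

The peak of an instantaneous 1D plume sits at x = vt; there the Gaussian factor is 1 and C_max = M/(n_e·A·√(4πDt)), where n_e·A is the pore area the mass is dissolved in.
√(4πDt) = √(4π × 0.0582 × 5.78) = 2.056 m, so C_max = 61.0/(0.31 × 101 × 2.056) = 0.948 kg/m³.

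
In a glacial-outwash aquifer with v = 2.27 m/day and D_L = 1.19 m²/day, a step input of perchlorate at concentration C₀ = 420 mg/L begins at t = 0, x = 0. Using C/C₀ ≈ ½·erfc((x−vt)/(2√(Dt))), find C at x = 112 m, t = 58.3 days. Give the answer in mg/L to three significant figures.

402 mg/L

For a continuous step input, C/C₀ ≈ ½·erfc((x−vt)/(2√(Dt))).
vt = 2.27 × 58.3 = 132.341 m and 2√(Dt) = 2√(1.19 × 58.3) = 16.66 m.
Argument (x−vt)/(2√(Dt)) = (112 − 132.341)/16.66 = -1.221; ½·erfc(-1.221) = 0.9579.
C = 420 × 0.9579 = 402 mg/L.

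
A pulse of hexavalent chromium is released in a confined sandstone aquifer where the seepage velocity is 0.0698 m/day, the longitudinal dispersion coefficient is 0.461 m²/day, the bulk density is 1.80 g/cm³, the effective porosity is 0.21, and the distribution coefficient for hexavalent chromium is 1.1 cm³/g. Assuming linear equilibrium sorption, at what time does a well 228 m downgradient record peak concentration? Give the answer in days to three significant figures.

Retardation factor R = 1 + ρ_b·K_d/n = 1 + 1.80 × 1.1/0.21 = 10.43.
Sorption retards both mechanisms: v_R = v/R = 0.006692 m/day, D_R = D/R = 0.04420 m²/day.
Peak time from v_R²t² + 2D_R t − x² = 0: t = (√(D_R² + v_R²x²) − D_R)/v_R².
√(D_R² + v_R²x²) = √(0.04420² + 0.006692² × 228²) = 1.526; v_R² = 4.478e-05.
t = (1.526 − 0.04420)/4.478e-05 = 33100 days.

33100 days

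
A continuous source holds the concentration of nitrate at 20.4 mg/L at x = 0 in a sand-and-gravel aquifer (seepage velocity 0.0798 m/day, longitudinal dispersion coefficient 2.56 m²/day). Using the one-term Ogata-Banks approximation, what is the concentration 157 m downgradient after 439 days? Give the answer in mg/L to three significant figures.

0.103 mg/L

For a continuous step input, C/C₀ ≈ ½·erfc((x−vt)/(2√(Dt))).
vt = 0.0798 × 439 = 35.0322 m and 2√(Dt) = 2√(2.56 × 439) = 67.05 m.
Argument (x−vt)/(2√(Dt)) = (157 − 35.0322)/67.05 = 1.819; ½·erfc(1.819) = 0.005049.
C = 20.4 × 0.005049 = 0.103 mg/L.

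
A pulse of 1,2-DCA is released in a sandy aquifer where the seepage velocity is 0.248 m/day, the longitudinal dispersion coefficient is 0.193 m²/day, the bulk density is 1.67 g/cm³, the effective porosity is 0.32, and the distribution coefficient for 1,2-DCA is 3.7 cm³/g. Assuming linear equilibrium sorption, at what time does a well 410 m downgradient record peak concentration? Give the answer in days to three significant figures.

Retardation factor R = 1 + ρ_b·K_d/n = 1 + 1.67 × 3.7/0.32 = 20.31.
Sorption retards both mechanisms: v_R = v/R = 0.01221 m/day, D_R = D/R = 0.009503 m²/day.
Peak time from v_R²t² + 2D_R t − x² = 0: t = (√(D_R² + v_R²x²) − D_R)/v_R².
√(D_R² + v_R²x²) = √(0.009503² + 0.01221² × 410²) = 5.006; v_R² = 0.0001491.
t = (5.006 − 0.009503)/0.0001491 = 33500 days.

33500 days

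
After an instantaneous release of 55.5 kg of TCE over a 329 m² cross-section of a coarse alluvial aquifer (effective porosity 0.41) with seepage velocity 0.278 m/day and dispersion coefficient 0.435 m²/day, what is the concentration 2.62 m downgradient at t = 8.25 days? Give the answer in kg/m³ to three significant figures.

0.0608 kg/m³

For an instantaneous plane source, C(x,t) = M/(n_e·A·√(4πDt)) · exp(−(x−vt)²/(4Dt)), with n_e·A the pore (flow) area.
Plume center vt = 0.278 × 8.25 = 2.2935 m, so the well at 2.62 m is 0.3265 m downgradient of the peak.
√(4πDt) = 6.715 m, giving peak height M/(n_e·A·√(4πDt)) = 55.5/(0.41 × 329 × 6.715) = 0.06127 kg/m³.
(x−vt)²/(4Dt) = (0.3265)²/(4 × 0.435 × 8.25) = 0.007426; exp(−0.007426) = 0.9926.
C = 0.06127 × 0.9926 = 0.0608 kg/m³.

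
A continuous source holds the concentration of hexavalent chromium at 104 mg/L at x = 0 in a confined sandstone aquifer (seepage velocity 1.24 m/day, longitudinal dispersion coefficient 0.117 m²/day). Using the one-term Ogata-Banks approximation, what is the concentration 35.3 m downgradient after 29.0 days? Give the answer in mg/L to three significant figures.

62.4 mg/L

For a continuous step input, C/C₀ ≈ ½·erfc((x−vt)/(2√(Dt))).
vt = 1.24 × 29.0 = 35.96 m and 2√(Dt) = 2√(0.117 × 29.0) = 3.684 m.
Argument (x−vt)/(2√(Dt)) = (35.3 − 35.96)/3.684 = -0.1792; ½·erfc(-0.1792) = 0.6000.
C = 104 × 0.6000 = 62.4 mg/L.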